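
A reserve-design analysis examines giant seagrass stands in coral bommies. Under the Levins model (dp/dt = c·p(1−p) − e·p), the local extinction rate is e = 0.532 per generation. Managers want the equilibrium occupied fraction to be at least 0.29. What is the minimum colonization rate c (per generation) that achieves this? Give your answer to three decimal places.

0.749

p* = 1 − e/c ≥ 0.29 requires e/c ≤ 0.7100, i.e. c ≥ e/0.7100.
c_min = 0.532/0.7100 = 0.7493.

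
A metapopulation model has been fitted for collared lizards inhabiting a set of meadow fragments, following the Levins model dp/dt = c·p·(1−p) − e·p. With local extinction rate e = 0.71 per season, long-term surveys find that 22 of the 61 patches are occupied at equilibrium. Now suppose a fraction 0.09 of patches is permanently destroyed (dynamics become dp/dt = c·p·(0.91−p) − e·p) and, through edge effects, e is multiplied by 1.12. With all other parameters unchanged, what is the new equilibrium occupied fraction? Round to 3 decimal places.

Observed p* = 22/61 = 0.36066.
Balance c(1−p*) = e gives c = e/(1 − 0.36066) = 0.71/0.63934 = 1.11052.
New p* = 0.91 − e/c = 0.91 − 0.79520/1.11052 = 0.19394.

0.194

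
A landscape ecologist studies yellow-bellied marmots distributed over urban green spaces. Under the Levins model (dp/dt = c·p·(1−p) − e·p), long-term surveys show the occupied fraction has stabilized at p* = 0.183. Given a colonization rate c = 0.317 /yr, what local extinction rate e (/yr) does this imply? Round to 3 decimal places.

At equilibrium c(1−p*) = e.
e = 0.317 × (1 − 0.183) = 0.317 × 0.8170 = 0.2590.

0.259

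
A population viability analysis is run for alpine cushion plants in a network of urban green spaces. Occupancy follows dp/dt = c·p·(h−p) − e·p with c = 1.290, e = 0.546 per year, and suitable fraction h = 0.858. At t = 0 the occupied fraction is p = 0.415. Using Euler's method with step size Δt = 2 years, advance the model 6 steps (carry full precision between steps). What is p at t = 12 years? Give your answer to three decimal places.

Update rule: p ← p + [c·p·(h−p) − e·p]·Δt with Δt = 2.
  1  |  dp/dt·Δt = +0.021140  |  p_1 = 0.436140
  2  |  dp/dt·Δt = -0.001571  |  p_2 = 0.434569
  3  |  dp/dt·Δt = +0.000196  |  p_3 = 0.434765
  4  |  dp/dt·Δt = -0.000024  |  p_4 = 0.434742
  5  |  dp/dt·Δt = +0.000003  |  p_5 = 0.434744
  6  |  dp/dt·Δt = -0.000000  |  p_6 = 0.434744

0.435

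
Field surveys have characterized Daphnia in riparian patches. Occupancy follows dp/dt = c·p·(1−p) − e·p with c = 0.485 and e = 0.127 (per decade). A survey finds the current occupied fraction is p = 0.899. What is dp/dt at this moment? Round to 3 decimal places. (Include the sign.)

Colonization term: c·p·(1−p) = 0.485×0.899×0.1010 = 0.04404.
Extinction term: e·p = 0.11417.
dp/dt = 0.04404 − 0.11417 = -0.07014.

-0.070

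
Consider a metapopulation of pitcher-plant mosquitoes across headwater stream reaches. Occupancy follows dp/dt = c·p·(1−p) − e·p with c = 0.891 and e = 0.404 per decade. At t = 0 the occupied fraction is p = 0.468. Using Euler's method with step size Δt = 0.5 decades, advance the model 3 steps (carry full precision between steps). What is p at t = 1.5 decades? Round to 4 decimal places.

0.5086

Update rule: p ← p + [c·p·(1−p) − e·p]·Δt with Δt = 0.5.
step 1: Δp = +0.01638, p = 0.48438
step 2: Δp = +0.01342, p = 0.49780
step 3: Δp = +0.01082, p = 0.50862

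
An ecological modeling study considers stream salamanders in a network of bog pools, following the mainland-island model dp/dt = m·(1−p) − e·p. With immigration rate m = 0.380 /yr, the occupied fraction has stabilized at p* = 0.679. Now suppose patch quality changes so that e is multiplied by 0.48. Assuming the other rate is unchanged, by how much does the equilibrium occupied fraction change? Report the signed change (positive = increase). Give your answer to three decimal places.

0.136

Balance m(1−p*) = e·p* gives e = m(1−p*)/p* = 0.380×0.32100/0.67900 = 0.17965.
New p* = m/(m+e) = 0.38000/(0.38000+0.08623) = 0.81505.
Δp* = 0.81505 − 0.67900 = +0.13605.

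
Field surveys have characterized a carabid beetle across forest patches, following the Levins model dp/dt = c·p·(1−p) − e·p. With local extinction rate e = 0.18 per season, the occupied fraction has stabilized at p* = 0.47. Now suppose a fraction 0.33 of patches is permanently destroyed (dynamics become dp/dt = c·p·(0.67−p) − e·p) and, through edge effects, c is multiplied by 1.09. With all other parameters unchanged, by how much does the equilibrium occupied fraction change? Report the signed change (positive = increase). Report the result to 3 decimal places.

-0.286

Balance c(1−p*) = e gives c = e/(1 − 0.47000) = 0.18/0.53000 = 0.33962.
New p* = 0.67 − e/c = 0.67 − 0.18000/0.37019 = 0.18376.
Δp* = 0.18376 − 0.47000 = -0.28624.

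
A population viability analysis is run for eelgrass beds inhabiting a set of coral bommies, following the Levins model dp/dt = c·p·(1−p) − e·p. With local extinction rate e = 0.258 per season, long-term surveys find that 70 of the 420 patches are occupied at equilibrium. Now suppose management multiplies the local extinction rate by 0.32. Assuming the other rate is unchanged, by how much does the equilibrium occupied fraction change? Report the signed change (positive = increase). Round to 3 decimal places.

0.567

Observed p* = 70/420 = 0.16667.
Balance c(1−p*) = e gives c = e/(1 − 0.16667) = 0.258/0.83333 = 0.30960.
New p* = 1 − e/c = 1 − 0.08256/0.30960 = 0.73333.
Δp* = 0.73333 − 0.16667 = +0.56666.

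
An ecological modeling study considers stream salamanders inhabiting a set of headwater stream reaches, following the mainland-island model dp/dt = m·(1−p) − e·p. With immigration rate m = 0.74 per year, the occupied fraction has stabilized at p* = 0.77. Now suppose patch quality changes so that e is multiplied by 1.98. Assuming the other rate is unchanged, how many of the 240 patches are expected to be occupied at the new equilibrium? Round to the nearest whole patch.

151

Balance m(1−p*) = e·p* gives e = m(1−p*)/p* = 0.74×0.23000/0.77000 = 0.22104.
New p* = m/(m+e) = 0.74000/(0.74000+0.43766) = 0.62836.
Expected occupied = 240 × 0.62836 = 150.81 ≈ 151.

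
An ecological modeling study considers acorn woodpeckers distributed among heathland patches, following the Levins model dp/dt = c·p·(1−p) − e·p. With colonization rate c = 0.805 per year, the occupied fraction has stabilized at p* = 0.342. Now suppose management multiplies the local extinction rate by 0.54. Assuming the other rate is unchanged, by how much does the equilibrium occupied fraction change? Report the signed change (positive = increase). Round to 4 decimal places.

0.3027

Balance c(1−p*) = e gives e = 0.805×(1 − 0.34200) = 0.52969.
New p* = 1 − e/c = 1 − 0.28603/0.80500 = 0.64468.
Δp* = 0.64468 − 0.34200 = +0.30268.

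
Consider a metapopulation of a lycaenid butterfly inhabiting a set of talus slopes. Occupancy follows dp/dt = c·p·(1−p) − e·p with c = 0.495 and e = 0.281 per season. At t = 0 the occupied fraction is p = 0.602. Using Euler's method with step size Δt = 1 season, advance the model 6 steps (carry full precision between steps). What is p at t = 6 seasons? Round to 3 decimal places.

Update rule: p ← p + [c·p·(1−p) − e·p]·Δt with Δt = 1.
t = 1: p = 0.60200 + (-0.05056) = 0.55144
t = 2: p = 0.55144 + (-0.03251) = 0.51892
t = 3: p = 0.51892 + (-0.02224) = 0.49668
t = 4: p = 0.49668 + (-0.01582) = 0.48086
t = 5: p = 0.48086 + (-0.01155) = 0.46930
t = 6: p = 0.46930 + (-0.00859) = 0.46071

0.461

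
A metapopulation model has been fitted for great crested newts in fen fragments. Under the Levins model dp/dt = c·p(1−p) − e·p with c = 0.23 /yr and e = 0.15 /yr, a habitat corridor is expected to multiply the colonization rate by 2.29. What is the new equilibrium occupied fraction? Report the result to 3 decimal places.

0.715

Before: p* = 1 − 0.15/0.23 = 0.3478.
After the change, c = 0.5267, e = 0.15, so p* = 1 − 0.15/0.5267 = 0.7152.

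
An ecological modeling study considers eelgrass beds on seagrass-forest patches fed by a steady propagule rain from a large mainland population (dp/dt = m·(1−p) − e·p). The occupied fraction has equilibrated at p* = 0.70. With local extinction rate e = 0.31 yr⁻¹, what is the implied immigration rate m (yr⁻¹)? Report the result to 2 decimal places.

At equilibrium m(1−p*) = e·p*, so m = e·p*/(1−p*).
m = 0.31 × 0.70 / 0.3000 = 0.2170/0.3000 = 0.7233.

0.72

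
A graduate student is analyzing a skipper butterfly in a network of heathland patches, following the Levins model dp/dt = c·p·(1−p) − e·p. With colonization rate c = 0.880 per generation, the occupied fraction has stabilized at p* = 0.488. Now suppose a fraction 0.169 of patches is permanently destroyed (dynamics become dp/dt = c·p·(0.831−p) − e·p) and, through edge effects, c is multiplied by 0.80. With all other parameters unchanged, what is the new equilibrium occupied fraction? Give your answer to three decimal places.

0.191

Balance c(1−p*) = e gives e = 0.880×(1 − 0.48800) = 0.45056.
New p* = 0.831 − e/c = 0.831 − 0.45056/0.70400 = 0.19100.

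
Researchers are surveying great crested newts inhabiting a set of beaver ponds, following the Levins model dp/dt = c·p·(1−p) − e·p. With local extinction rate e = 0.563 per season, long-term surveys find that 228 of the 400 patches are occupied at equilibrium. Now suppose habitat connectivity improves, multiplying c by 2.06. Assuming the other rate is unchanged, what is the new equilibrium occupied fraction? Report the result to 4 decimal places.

Observed p* = 228/400 = 0.57000.
Balance c(1−p*) = e gives c = e/(1 − 0.57000) = 0.563/0.43000 = 1.30930.
New p* = 1 − e/c = 1 − 0.56300/2.69716 = 0.79126.

0.7913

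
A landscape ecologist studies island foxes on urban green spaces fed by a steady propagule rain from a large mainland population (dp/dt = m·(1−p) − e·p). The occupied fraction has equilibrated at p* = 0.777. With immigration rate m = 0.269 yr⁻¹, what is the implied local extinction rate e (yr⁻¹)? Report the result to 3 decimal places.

0.077

At equilibrium m(1−p*) = e·p*, so e = m(1−p*)/p*.
e = 0.269 × 0.2230 / 0.777 = 0.0772.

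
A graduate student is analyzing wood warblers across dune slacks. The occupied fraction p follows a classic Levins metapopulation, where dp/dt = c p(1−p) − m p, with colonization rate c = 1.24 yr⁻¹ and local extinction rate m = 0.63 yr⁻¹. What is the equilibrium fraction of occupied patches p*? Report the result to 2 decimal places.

0.49

At equilibrium, colonization balances extinction: c·p*·(1−p*) = m·p*.
So p* = 1 − m/c = 1 − 0.63/1.24 = 1 − 0.5081 = 0.4919.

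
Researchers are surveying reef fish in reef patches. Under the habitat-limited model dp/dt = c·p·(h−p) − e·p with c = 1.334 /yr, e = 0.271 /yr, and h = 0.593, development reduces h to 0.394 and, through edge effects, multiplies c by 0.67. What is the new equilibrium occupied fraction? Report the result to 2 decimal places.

Before: p* = h − e/c = 0.593 − 0.271/1.334 = 0.593 − 0.2031 = 0.3899.
After: c = 0.89378, e = 0.271, h = 0.394; p* = 0.394 − 0.271/0.89378 = 0.0908.

0.09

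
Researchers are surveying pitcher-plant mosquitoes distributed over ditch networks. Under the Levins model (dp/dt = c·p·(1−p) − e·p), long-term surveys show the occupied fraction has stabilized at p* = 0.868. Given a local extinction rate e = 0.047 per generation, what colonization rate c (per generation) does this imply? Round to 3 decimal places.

At equilibrium c(1−p*) = e, so c = e/(1−p*).
c = 0.047/(1 − 0.868) = 0.047/0.1320 = 0.3561.

0.356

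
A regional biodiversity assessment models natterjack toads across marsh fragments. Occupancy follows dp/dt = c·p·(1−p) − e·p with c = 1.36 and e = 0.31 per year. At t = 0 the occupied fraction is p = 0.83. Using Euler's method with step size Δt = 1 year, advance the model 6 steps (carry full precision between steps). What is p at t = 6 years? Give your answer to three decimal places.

Update rule: p ← p + [c·p·(1−p) − e·p]·Δt with Δt = 1.
t = 1: p = 0.83000 + (-0.06540) = 0.76460
t = 2: p = 0.76460 + (+0.00776) = 0.77236
t = 3: p = 0.77236 + (-0.00031) = 0.77204
t = 4: p = 0.77204 + (+0.00002) = 0.77206
t = 5: p = 0.77206 + (-0.00000) = 0.77206
t = 6: p = 0.77206 + (+0.00000) = 0.77206

0.772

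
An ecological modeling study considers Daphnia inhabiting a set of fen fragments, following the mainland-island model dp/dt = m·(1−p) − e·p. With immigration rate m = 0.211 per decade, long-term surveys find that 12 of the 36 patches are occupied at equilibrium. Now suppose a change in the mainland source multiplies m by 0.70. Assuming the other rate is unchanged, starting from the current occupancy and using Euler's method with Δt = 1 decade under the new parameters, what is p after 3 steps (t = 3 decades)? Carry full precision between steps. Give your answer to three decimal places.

Observed p* = 12/36 = 0.33333.
Balance m(1−p*) = e·p* gives e = m(1−p*)/p* = 0.211×0.66667/0.33333 = 0.42200.
Starting from p₀ = 0.33333; update p ← p + (dp/dt)·Δt with the new parameters.
t = 1: p = 0.33333 + (-0.04220) = 0.29113
t = 2: p = 0.29113 + (-0.01816) = 0.27297
t = 3: p = 0.27297 + (-0.00781) = 0.26516

0.265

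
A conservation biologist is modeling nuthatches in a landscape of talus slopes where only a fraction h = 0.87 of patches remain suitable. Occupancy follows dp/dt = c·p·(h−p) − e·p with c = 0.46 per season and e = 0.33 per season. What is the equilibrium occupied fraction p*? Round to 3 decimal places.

Setting dp/dt = 0 and dividing by p* gives c·(h−p*) = e.
So p* = h − e/c = 0.87 − 0.33/0.46 = 0.87 − 0.7174 = 0.1526.

0.153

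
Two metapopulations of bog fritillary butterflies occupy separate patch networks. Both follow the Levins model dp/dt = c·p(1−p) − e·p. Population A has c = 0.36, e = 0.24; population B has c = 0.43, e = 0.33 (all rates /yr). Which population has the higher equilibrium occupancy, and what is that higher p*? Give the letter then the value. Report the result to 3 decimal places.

A: p*_A = 1 − 0.24/0.36 = 0.3333.
B: p*_B = 1 − 0.33/0.43 = 0.2326.
A is higher at 0.3333.

A, 0.333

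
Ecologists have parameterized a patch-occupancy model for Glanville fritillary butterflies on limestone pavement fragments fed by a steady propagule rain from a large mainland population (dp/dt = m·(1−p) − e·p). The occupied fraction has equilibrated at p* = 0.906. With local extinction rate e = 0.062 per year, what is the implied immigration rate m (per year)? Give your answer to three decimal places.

0.598

At equilibrium m(1−p*) = e·p*, so m = e·p*/(1−p*).
m = 0.062 × 0.906 / 0.0940 = 0.0562/0.0940 = 0.5976.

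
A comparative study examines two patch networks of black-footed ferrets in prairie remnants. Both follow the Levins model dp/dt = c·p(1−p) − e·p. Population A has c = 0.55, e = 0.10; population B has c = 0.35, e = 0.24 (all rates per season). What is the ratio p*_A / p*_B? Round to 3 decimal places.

2.603

A: p*_A = 1 − 0.10/0.55 = 0.8182.
B: p*_B = 1 − 0.24/0.35 = 0.3143.
p*_A / p*_B = 0.8182/0.3143 = 2.6033.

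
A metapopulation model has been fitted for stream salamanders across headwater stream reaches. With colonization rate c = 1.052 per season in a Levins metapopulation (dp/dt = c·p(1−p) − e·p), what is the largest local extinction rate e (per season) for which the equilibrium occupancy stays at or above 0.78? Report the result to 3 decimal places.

0.231

1 − e/c ≥ 0.78 ⇒ e ≤ c(1 − 0.78) = 1.052 × 0.2200.
e_max = 0.2314.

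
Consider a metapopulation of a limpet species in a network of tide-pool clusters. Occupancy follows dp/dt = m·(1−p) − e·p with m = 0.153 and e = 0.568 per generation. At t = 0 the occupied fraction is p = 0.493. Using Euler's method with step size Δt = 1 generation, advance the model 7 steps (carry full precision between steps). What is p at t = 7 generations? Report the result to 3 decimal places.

Update rule: p ← p + [m·(1−p) − e·p]·Δt with Δt = 1.
step 1: Δp = -0.20245, p = 0.29055
step 2: Δp = -0.05648, p = 0.23406
step 3: Δp = -0.01576, p = 0.21830
step 4: Δp = -0.00440, p = 0.21391
step 5: Δp = -0.00123, p = 0.21268
step 6: Δp = -0.00034, p = 0.21234
step 7: Δp = -0.00010, p = 0.21224

0.212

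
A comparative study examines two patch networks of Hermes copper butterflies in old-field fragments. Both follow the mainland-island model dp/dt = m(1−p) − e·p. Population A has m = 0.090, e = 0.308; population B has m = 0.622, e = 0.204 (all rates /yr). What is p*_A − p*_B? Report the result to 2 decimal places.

-0.53

A: p*_A = m/(m+e) = 0.090/0.3980 = 0.2261.
B: p*_B = 0.622/0.8260 = 0.7530.
p*_A − p*_B = 0.2261 − 0.7530 = -0.5269.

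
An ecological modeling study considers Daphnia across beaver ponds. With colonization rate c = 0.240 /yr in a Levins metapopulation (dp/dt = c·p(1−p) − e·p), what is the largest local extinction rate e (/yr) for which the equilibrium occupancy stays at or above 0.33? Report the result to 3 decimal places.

0.161

1 − e/c ≥ 0.33 ⇒ e ≤ c(1 − 0.33) = 0.240 × 0.6700.
e_max = 0.1608.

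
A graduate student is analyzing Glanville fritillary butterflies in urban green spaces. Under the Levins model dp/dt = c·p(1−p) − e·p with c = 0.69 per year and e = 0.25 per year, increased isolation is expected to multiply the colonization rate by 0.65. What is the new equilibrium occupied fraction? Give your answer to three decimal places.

Before: p* = 1 − 0.25/0.69 = 0.6377.
After the change, c = 0.4485, e = 0.25, so p* = 1 − 0.25/0.4485 = 0.4426.

0.443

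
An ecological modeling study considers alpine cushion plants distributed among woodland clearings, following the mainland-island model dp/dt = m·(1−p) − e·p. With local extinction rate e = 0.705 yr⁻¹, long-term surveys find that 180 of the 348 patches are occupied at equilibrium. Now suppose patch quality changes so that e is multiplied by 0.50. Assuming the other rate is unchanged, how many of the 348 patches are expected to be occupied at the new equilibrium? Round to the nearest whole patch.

Observed p* = 180/348 = 0.51724.
Balance m(1−p*) = e·p* gives m = e·p*/(1−p*) = 0.705×0.51724/0.48276 = 0.75535.
New p* = m/(m+e) = 0.75535/(0.75535+0.35250) = 0.68182.
Expected occupied = 348 × 0.68182 = 237.27 ≈ 237.

237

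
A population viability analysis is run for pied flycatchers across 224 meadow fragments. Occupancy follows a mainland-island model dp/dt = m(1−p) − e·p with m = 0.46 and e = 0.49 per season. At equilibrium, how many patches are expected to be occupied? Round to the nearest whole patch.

p* = m/(m+e) = 0.46/0.9500 = 0.4842.
Expected occupied patches = N × p* = 224 × 0.4842 = 108.46 ≈ 108.

108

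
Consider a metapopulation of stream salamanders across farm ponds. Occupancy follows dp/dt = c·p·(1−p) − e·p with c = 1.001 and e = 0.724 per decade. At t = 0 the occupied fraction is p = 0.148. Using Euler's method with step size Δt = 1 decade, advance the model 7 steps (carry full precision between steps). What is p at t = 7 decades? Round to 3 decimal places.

0.250

Update rule: p ← p + [c·p·(1−p) − e·p]·Δt with Δt = 1.
p: 0.14800 → 0.16707  (Δp = +0.01907)
p: 0.16707 → 0.18541  (Δp = +0.01834)
p: 0.18541 → 0.20236  (Δp = +0.01695)
p: 0.20236 → 0.21742  (Δp = +0.01506)
p: 0.21742 → 0.23033  (Δp = +0.01291)
p: 0.23033 → 0.24102  (Δp = +0.01070)
p: 0.24102 → 0.24964  (Δp = +0.00861)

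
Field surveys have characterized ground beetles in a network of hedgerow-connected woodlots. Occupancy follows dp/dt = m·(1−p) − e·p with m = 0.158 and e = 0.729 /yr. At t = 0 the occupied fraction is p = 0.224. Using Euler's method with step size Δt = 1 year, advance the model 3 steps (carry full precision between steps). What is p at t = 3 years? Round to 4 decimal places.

Update rule: p ← p + [m·(1−p) − e·p]·Δt with Δt = 1.
step 1: Δp = -0.04069, p = 0.18331
step 2: Δp = -0.00460, p = 0.17871
step 3: Δp = -0.00052, p = 0.17819

0.1782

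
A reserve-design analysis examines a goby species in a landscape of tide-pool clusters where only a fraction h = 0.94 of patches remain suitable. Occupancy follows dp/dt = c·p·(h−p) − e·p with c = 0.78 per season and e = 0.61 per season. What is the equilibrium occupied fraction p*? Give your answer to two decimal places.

0.16

Setting dp/dt = 0 and dividing by p* gives c·(h−p*) = e.
So p* = h − e/c = 0.94 − 0.61/0.78 = 0.94 − 0.7821 = 0.1579.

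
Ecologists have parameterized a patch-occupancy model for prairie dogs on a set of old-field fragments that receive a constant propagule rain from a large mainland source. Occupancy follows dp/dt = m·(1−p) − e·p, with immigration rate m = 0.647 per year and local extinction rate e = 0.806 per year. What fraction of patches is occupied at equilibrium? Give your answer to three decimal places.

0.445

At equilibrium the propagule rain into empty patches balances local extinction: m(1−p*) = e·p*.
p* = m/(m+e) = 0.647/(0.647+0.806) = 0.647/1.4530 = 0.4453.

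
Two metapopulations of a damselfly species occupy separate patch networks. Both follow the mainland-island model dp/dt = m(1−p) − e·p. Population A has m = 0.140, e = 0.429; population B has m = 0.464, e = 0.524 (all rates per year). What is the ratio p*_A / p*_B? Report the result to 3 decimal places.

A: p*_A = m/(m+e) = 0.140/0.5690 = 0.2460.
B: p*_B = 0.464/0.9880 = 0.4696.
p*_A / p*_B = 0.2460/0.4696 = 0.5239.

0.524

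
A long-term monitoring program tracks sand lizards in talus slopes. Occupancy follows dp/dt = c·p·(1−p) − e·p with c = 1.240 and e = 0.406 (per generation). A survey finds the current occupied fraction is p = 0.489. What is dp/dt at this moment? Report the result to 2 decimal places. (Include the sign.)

Colonization term: c·p·(1−p) = 1.240×0.489×0.5110 = 0.30985.
Extinction term: e·p = 0.19853.
dp/dt = 0.30985 − 0.19853 = 0.11132.

0.11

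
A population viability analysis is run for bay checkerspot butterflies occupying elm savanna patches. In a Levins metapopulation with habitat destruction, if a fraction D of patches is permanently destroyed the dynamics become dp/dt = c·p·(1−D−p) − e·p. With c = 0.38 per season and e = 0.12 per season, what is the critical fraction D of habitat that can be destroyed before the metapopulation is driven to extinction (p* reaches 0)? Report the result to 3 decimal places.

The nontrivial equilibrium is p* = (1−D) − e/c; extinction occurs when this hits zero.
So D_crit = 1 − e/c = 1 − 0.12/0.38 = 1 − 0.3158 = 0.6842.
Note this equals the original equilibrium occupancy — the Levins extinction-debt result.

0.684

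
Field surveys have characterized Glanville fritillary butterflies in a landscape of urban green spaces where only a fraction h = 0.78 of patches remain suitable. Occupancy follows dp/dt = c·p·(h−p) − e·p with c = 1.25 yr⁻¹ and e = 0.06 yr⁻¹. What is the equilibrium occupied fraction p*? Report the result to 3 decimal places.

Setting dp/dt = 0 and dividing by p* gives c·(h−p*) = e.
So p* = h − e/c = 0.78 − 0.06/1.25 = 0.78 − 0.0480 = 0.7320.

0.732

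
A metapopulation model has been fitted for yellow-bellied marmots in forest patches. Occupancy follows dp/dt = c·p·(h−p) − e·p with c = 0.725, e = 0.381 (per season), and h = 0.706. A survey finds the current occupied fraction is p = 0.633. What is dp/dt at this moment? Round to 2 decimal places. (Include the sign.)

Colonization term: c·p·(h−p) = 0.725×0.633×0.0730 = 0.03350.
Extinction term: e·p = 0.24117.
dp/dt = 0.03350 − 0.24117 = -0.20767.

-0.21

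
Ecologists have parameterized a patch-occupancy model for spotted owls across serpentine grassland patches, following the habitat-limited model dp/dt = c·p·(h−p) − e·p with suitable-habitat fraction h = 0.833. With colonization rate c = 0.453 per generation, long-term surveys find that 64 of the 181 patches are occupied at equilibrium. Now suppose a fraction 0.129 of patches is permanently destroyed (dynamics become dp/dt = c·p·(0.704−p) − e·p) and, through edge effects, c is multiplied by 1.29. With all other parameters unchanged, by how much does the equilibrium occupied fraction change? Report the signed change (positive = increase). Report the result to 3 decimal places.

-0.021

Observed p* = 64/181 = 0.35359.
Balance c(h−p*) = e gives e = 0.453×(0.833 − 0.35359) = 0.21717.
New p* = 0.704 − e/c = 0.704 − 0.21717/0.58437 = 0.33237.
Δp* = 0.33237 − 0.35359 = -0.02122.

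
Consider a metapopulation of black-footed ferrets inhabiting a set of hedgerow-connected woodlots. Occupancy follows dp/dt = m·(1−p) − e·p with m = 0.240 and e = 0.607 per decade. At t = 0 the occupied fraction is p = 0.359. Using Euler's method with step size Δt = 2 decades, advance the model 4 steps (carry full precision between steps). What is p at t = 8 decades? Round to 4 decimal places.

Update rule: p ← p + [m·(1−p) − e·p]·Δt with Δt = 2.
p: 0.35900 → 0.23085  (Δp = -0.12815)
p: 0.23085 → 0.31979  (Δp = +0.08893)
p: 0.31979 → 0.25807  (Δp = -0.06172)
p: 0.25807 → 0.30090  (Δp = +0.04283)

0.3009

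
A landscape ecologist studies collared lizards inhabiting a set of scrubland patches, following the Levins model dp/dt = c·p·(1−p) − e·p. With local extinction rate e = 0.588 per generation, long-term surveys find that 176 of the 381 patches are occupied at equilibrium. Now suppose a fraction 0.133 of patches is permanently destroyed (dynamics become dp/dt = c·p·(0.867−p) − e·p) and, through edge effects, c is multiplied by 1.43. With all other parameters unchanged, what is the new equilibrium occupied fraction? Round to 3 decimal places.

Observed p* = 176/381 = 0.46194.
Balance c(1−p*) = e gives c = e/(1 − 0.46194) = 0.588/0.53806 = 1.09281.
New p* = 0.867 − e/c = 0.867 − 0.58800/1.56272 = 0.49073.

0.491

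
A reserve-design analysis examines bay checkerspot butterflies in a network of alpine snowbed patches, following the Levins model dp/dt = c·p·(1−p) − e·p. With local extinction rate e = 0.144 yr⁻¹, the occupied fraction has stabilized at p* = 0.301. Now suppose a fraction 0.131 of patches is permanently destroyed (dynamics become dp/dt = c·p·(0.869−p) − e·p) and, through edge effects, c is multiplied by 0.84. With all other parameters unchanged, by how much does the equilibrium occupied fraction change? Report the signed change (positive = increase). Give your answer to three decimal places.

-0.264

Balance c(1−p*) = e gives c = e/(1 − 0.30100) = 0.144/0.69900 = 0.20601.
New p* = 0.869 − e/c = 0.869 − 0.14400/0.17305 = 0.03687.
Δp* = 0.03687 − 0.30100 = -0.26413.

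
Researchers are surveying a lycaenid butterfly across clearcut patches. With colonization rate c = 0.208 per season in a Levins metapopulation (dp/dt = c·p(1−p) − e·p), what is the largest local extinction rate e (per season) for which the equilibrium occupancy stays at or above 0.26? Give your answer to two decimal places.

0.15

1 − e/c ≥ 0.26 ⇒ e ≤ c(1 − 0.26) = 0.208 × 0.7400.
e_max = 0.1539.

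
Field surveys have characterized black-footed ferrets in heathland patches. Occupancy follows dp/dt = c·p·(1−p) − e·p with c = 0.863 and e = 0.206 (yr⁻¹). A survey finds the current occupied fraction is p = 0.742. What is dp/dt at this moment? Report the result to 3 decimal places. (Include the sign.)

Colonization term: c·p·(1−p) = 0.863×0.742×0.2580 = 0.16521.
Extinction term: e·p = 0.15285.
dp/dt = 0.16521 − 0.15285 = 0.01236.

0.012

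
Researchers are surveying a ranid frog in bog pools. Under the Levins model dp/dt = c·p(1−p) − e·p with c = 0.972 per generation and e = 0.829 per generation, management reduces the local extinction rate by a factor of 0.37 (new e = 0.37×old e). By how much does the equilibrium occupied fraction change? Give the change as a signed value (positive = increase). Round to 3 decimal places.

Before: p* = 1 − 0.829/0.972 = 0.1471.
After the change, c = 0.972, e = 0.30673, so p* = 1 − 0.30673/0.972 = 0.6844.
Δp* = 0.6844 − 0.1471 = +0.5373.

0.537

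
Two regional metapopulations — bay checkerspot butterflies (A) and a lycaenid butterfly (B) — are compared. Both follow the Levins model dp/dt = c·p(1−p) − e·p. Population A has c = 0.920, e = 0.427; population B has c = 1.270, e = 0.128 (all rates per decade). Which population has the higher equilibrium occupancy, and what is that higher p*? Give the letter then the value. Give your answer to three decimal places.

B, 0.899

A: p*_A = 1 − 0.427/0.920 = 0.5359.
B: p*_B = 1 − 0.128/1.270 = 0.8992.
B is higher at 0.8992.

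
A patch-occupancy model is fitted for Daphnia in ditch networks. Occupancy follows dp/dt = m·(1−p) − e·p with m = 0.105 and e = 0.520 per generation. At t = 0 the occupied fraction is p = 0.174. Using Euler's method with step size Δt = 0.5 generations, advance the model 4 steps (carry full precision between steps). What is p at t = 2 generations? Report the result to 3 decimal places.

0.169

Update rule: p ← p + [m·(1−p) − e·p]·Δt with Δt = 0.5.
  1  |  dp/dt·Δt = -0.001875  |  p_1 = 0.172125
  2  |  dp/dt·Δt = -0.001289  |  p_2 = 0.170836
  3  |  dp/dt·Δt = -0.000886  |  p_3 = 0.169950
  4  |  dp/dt·Δt = -0.000609  |  p_4 = 0.169340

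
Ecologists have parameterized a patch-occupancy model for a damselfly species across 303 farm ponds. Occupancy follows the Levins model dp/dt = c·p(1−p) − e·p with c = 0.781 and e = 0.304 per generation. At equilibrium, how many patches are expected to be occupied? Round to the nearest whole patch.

185

p* = 1 − e/c = 1 − 0.304/0.781 = 0.6108.
Expected occupied patches = N × p* = 303 × 0.6108 = 185.06 ≈ 185.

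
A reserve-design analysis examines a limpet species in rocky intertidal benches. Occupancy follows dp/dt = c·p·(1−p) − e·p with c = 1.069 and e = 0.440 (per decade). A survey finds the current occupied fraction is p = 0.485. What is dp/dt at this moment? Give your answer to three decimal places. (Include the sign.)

0.054

Colonization term: c·p·(1−p) = 1.069×0.485×0.5150 = 0.26701.
Extinction term: e·p = 0.21340.
dp/dt = 0.26701 − 0.21340 = 0.05361.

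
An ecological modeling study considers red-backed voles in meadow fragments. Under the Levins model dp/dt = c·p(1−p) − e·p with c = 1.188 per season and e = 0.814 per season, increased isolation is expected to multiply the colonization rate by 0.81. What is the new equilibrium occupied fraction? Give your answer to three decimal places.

0.154

Before: p* = 1 − 0.814/1.188 = 0.3148.
After the change, c = 0.96228, e = 0.814, so p* = 1 − 0.814/0.96228 = 0.1541.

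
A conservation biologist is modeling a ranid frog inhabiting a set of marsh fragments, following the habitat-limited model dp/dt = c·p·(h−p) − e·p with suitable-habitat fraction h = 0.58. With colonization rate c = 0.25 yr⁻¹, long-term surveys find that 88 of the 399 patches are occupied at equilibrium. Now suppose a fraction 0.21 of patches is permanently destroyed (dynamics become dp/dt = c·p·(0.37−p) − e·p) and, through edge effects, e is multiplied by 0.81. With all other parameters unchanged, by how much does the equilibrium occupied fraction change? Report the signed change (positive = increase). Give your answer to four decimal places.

Observed p* = 88/399 = 0.22055.
Balance c(h−p*) = e gives e = 0.25×(0.58 − 0.22055) = 0.08986.
New p* = 0.37 − e/c = 0.37 − 0.07279/0.25000 = 0.07884.
Δp* = 0.07884 − 0.22055 = -0.14171.

-0.1417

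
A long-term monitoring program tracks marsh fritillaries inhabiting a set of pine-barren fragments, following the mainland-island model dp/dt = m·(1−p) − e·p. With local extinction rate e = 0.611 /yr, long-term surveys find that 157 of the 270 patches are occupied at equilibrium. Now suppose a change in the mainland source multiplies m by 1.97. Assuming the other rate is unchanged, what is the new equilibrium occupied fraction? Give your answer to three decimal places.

Observed p* = 157/270 = 0.58148.
Balance m(1−p*) = e·p* gives m = e·p*/(1−p*) = 0.611×0.58148/0.41852 = 0.84891.
New p* = m/(m+e) = 1.67235/(1.67235+0.61100) = 0.73241.

0.732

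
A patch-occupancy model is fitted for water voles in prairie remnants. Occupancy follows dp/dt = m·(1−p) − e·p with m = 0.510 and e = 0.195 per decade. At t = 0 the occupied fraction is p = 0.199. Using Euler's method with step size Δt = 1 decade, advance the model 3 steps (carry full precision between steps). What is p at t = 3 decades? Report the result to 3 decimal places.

Update rule: p ← p + [m·(1−p) − e·p]·Δt with Δt = 1.
t = 1: p = 0.19900 + (+0.36970) = 0.56871
t = 2: p = 0.56871 + (+0.10906) = 0.67777
t = 3: p = 0.67777 + (+0.03217) = 0.70994

0.710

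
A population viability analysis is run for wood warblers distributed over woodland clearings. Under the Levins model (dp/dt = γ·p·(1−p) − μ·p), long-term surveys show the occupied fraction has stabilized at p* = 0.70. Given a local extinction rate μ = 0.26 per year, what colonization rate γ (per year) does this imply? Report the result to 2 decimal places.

0.87

At equilibrium γ(1−p*) = μ, so γ = μ/(1−p*).
γ = 0.26/(1 − 0.70) = 0.26/0.3000 = 0.8667.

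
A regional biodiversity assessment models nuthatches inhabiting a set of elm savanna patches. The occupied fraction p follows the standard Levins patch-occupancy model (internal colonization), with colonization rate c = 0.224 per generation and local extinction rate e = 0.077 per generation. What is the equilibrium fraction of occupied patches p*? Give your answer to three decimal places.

At equilibrium, colonization balances extinction: c·p*·(1−p*) = e·p*.
So p* = 1 − e/c = 1 − 0.077/0.224 = 1 − 0.3438 = 0.6562.

0.656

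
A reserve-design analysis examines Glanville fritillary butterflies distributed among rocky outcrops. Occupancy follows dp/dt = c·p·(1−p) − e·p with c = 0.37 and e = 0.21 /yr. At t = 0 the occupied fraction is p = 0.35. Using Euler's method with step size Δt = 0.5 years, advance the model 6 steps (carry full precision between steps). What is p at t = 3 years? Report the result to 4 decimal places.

Update rule: p ← p + [c·p·(1−p) − e·p]·Δt with Δt = 0.5.
p: 0.35000 → 0.35534  (Δp = +0.00534)
p: 0.35534 → 0.36041  (Δp = +0.00507)
p: 0.36041 → 0.36521  (Δp = +0.00480)
p: 0.36521 → 0.36975  (Δp = +0.00454)
p: 0.36975 → 0.37404  (Δp = +0.00429)
p: 0.37404 → 0.37808  (Δp = +0.00404)

0.3781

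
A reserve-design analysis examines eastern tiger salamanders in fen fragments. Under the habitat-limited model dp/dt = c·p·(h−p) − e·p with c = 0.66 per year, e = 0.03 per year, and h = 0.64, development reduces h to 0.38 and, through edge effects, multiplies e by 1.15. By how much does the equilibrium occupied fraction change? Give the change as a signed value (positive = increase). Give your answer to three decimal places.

-0.267

Before: p* = h − e/c = 0.64 − 0.03/0.66 = 0.64 − 0.0455 = 0.5945.
After: c = 0.66, e = 0.0345, h = 0.38; p* = 0.38 − 0.0345/0.66 = 0.3277.
Δp* = 0.3277 − 0.5945 = -0.2668.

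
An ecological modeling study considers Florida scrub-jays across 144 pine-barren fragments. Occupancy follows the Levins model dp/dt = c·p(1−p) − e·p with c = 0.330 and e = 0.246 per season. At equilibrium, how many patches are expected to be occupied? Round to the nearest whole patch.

p* = 1 − e/c = 1 − 0.246/0.330 = 0.2545.
Expected occupied patches = N × p* = 144 × 0.2545 = 36.65 ≈ 37.

37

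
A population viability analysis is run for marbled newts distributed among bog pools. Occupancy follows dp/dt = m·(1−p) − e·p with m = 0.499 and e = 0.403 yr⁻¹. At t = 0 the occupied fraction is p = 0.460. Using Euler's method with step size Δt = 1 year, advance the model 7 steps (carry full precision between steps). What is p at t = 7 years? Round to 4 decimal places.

0.5532

Update rule: p ← p + [m·(1−p) − e·p]·Δt with Δt = 1.
t = 1: p = 0.46000 + (+0.08408) = 0.54408
t = 2: p = 0.54408 + (+0.00824) = 0.55232
t = 3: p = 0.55232 + (+0.00081) = 0.55313
t = 4: p = 0.55313 + (+0.00008) = 0.55321
t = 5: p = 0.55321 + (+0.00001) = 0.55321
t = 6: p = 0.55321 + (+0.00000) = 0.55321
t = 7: p = 0.55321 + (+0.00000) = 0.55322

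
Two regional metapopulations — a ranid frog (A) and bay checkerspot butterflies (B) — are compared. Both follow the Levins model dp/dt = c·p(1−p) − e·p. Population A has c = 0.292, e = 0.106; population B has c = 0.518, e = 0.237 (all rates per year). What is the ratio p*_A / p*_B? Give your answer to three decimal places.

A: p*_A = 1 − 0.106/0.292 = 0.6370.
B: p*_B = 1 − 0.237/0.518 = 0.5425.
p*_A / p*_B = 0.6370/0.5425 = 1.1742.

1.174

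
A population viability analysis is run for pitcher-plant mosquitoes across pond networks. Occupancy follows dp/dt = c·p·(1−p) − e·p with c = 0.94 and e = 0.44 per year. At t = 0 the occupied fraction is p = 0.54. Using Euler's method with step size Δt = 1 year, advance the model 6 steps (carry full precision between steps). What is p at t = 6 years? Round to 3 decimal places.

0.532

Update rule: p ← p + [c·p·(1−p) − e·p]·Δt with Δt = 1.
step 1: Δp = -0.00410, p = 0.53590
step 2: Δp = -0.00201, p = 0.53389
step 3: Δp = -0.00099, p = 0.53290
step 4: Δp = -0.00049, p = 0.53241
step 5: Δp = -0.00025, p = 0.53216
step 6: Δp = -0.00012, p = 0.53204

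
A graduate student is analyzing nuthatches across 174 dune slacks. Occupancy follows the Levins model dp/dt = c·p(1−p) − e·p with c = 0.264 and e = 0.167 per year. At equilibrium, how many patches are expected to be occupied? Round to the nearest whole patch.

p* = 1 − e/c = 1 − 0.167/0.264 = 0.3674.
Expected occupied patches = N × p* = 174 × 0.3674 = 63.93 ≈ 64.

64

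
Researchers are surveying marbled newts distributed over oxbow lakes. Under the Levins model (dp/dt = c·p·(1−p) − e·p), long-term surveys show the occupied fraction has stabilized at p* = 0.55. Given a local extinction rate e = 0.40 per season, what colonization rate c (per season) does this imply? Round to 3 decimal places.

At equilibrium c(1−p*) = e, so c = e/(1−p*).
c = 0.40/(1 − 0.55) = 0.40/0.4500 = 0.8889.

0.889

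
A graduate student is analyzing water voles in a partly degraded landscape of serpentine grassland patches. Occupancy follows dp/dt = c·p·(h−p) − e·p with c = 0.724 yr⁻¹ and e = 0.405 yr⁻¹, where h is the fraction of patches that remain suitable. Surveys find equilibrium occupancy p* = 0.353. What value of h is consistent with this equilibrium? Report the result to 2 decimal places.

0.91

At equilibrium c(h−p*) = e, so h = p* + e/c.
h = 0.353 + 0.405/0.724 = 0.353 + 0.5594 = 0.9124.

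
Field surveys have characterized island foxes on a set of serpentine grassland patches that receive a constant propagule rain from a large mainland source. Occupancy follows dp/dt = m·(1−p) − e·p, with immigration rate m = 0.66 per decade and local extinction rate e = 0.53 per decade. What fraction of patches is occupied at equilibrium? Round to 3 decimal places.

At equilibrium the propagule rain into empty patches balances local extinction: m(1−p*) = e·p*.
p* = m/(m+e) = 0.66/(0.66+0.53) = 0.66/1.1900 = 0.5546.

0.555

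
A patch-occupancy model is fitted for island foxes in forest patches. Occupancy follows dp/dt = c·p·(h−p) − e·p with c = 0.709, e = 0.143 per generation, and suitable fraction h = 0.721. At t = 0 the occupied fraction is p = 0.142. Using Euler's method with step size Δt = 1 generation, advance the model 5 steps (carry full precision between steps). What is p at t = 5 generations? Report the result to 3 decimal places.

0.363

Update rule: p ← p + [c·p·(h−p) − e·p]·Δt with Δt = 1.
  1  |  dp/dt·Δt = +0.037987  |  p_1 = 0.179987
  2  |  dp/dt·Δt = +0.043301  |  p_2 = 0.223287
  3  |  dp/dt·Δt = +0.046863  |  p_3 = 0.270151
  4  |  dp/dt·Δt = +0.047723  |  p_4 = 0.317873
  5  |  dp/dt·Δt = +0.045398  |  p_5 = 0.363271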